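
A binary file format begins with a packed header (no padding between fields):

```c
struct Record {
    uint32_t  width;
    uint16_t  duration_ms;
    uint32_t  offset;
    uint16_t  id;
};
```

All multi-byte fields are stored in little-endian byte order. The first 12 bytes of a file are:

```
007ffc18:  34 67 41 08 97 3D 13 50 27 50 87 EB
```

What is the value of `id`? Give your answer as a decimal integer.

`id` follows `width` (4 B), `duration_ms` (2 B), `offset` (4 B), so it starts at offset 4 + 2 + 4 = 10 and occupies 2 bytes.
Bytes at offsets 10..11: 87 EB.
In little-endian order the low byte comes first in memory.
Reassemble most-significant byte first: EB 87 → 0xEB87.
0xEB87 = 60295.

60295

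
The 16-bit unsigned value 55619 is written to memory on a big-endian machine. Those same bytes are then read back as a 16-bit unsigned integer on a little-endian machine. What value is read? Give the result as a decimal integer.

55619 in 16-bit hexadecimal is 0xD943.
Stored big-endian, the bytes at ascending addresses are D9 43.
Read back as little-endian, the first byte is least significant, giving 0x43D9.
0x43D9 = 17369.

17369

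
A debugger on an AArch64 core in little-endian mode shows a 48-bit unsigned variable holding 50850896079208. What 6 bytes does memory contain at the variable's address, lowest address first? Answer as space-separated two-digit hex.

50850896079208 in hexadecimal, padded to 48 bits, is 0x2E3FA598E968.
Split into bytes (most-significant first): 2E 3F A5 98 E9 68.
In little-endian order the low byte comes first in memory.
So at ascending addresses the bytes are 68 E9 98 A5 3F 2E.

68 E9 98 A5 3F 2E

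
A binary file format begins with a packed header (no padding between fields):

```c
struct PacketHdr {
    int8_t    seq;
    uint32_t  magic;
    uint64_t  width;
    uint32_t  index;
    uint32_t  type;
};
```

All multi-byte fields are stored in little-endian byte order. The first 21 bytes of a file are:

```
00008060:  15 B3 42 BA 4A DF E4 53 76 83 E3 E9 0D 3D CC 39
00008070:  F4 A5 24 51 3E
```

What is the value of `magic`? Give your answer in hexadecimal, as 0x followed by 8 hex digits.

0x4ABA42B3

`magic` follows `seq` (1 byte), so it starts at byte offset 1 and occupies 4 bytes.
Bytes at offsets 1..4: B3 42 BA 4A.
In little-endian order the low byte comes first in memory.
Reassemble most-significant byte first: 4A BA 42 B3 → 0x4ABA42B3.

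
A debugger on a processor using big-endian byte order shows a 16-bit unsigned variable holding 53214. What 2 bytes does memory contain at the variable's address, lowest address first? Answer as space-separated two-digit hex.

CF DE

53214 in hexadecimal, padded to 16 bits, is 0xCFDE.
Split into bytes (most-significant first): CF DE.
Big-endian: lowest address holds the most-significant byte.
So the memory order matches the most-significant-first order: CF DE.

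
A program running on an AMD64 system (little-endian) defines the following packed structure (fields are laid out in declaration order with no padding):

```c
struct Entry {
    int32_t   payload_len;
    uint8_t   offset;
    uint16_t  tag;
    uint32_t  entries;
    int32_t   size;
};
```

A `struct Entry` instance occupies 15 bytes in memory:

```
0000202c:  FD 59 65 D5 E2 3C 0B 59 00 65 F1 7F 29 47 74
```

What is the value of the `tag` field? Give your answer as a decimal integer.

2876

`tag` follows `payload_len` (4 B), `offset` (1 B), so it starts at offset 4 + 1 = 5 and occupies 2 bytes.
Bytes at offsets 5..6: 3C 0B.
Little-endian stores the least-significant byte at the lowest address.
Reassemble most-significant byte first: 0B 3C → 0x0B3C.
0x0B3C = 2876.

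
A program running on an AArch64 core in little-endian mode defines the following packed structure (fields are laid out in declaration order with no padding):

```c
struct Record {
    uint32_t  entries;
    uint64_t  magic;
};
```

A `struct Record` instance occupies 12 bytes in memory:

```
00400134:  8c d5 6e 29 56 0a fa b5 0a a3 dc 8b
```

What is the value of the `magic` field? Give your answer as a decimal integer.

10078109332546390614

`magic` follows `entries` (4 bytes), so it starts at byte offset 4 and occupies 8 bytes.
Bytes at offsets 4..11: 56 0A FA B5 0A A3 DC 8B.
Little-endian: lowest address holds the least-significant byte.
Reassemble most-significant byte first: 8B DC A3 0A B5 FA 0A 56 → 0x8BDCA30AB5FA0A56.
0x8BDCA30AB5FA0A56 = 10078109332546390614.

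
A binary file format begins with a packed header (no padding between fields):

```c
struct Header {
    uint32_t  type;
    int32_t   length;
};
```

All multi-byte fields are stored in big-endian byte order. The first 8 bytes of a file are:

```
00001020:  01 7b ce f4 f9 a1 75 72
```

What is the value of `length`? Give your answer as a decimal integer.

-106859150

`length` follows `type` (4 bytes), so it starts at byte offset 4 and occupies 4 bytes.
Bytes at offsets 4..7: F9 A1 75 72.
Big-endian stores the most-significant byte at the lowest address.
The bytes are already most-significant first: 0xF9A17572.
Top bit is set, so as a signed 32-bit value this is 0xF9A17572 − 2^32 = -106859150.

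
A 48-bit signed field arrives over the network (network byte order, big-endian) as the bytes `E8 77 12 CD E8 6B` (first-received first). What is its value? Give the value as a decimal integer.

Big-endian stores the most-significant byte at the lowest address.
The bytes are already most-significant first: 0xE87712CDE86B.
Top bit is set, so as a signed 48-bit value this is 0xE87712CDE86B − 2^48 = -25876862474133.

-25876862474133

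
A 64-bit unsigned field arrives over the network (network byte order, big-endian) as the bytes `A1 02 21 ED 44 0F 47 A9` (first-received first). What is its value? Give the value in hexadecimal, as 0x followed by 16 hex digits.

Big-endian: lowest address holds the most-significant byte.
The bytes are already most-significant first: 0xA10221ED440F47A9.

0xA10221ED440F47A9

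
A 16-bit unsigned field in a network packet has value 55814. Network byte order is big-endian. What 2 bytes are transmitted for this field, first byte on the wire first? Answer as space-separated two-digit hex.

55814 in hexadecimal, padded to 16 bits, is 0xDA06.
Split into bytes (most-significant first): DA 06.
Big-endian: lowest address holds the most-significant byte.
So the memory order matches the most-significant-first order: DA 06.

DA 06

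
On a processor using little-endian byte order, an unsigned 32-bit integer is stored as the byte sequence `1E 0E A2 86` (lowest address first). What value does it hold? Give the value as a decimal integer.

Little-endian stores the least-significant byte at the lowest address.
Reassemble most-significant byte first: 86 A2 0E 1E → 0x86A20E1E.
0x86A20E1E = 2258767390.

2258767390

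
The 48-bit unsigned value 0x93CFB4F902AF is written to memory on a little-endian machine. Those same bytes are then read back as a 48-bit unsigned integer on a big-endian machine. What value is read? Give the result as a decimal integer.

192427314171795

Stored little-endian, the bytes at ascending addresses are AF 02 F9 B4 CF 93.
Read back as big-endian, the last byte is least significant, giving 0xAF02F9B4CF93.
0xAF02F9B4CF93 = 192427314171795.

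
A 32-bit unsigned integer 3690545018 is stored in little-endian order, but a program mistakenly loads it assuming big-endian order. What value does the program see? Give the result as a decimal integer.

3690545018 in 32-bit hexadecimal is 0xDBF93F7A.
Stored little-endian, the bytes at ascending addresses are 7A 3F F9 DB.
Read back as big-endian, the last byte is least significant, giving 0x7A3FF9DB.
0x7A3FF9DB = 2051013083.

2051013083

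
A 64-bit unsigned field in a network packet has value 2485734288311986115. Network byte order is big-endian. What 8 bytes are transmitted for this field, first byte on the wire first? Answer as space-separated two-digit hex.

2485734288311986115 in hexadecimal, padded to 64 bits, is 0x227F1A2A4CD827C3.
Split into bytes (most-significant first): 22 7F 1A 2A 4C D8 27 C3.
Big-endian stores the most-significant byte at the lowest address.
So the memory order matches the most-significant-first order: 22 7F 1A 2A 4C D8 27 C3.

22 7F 1A 2A 4C D8 27 C3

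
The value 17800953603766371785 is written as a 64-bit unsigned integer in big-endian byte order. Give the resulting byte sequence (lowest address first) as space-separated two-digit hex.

17800953603766371785 in hexadecimal, padded to 64 bits, is 0xF709B0FD37B445C9.
Split into bytes (most-significant first): F7 09 B0 FD 37 B4 45 C9.
Big-endian: lowest address holds the most-significant byte.
So the memory order matches the most-significant-first order: F7 09 B0 FD 37 B4 45 C9.

F7 09 B0 FD 37 B4 45 C9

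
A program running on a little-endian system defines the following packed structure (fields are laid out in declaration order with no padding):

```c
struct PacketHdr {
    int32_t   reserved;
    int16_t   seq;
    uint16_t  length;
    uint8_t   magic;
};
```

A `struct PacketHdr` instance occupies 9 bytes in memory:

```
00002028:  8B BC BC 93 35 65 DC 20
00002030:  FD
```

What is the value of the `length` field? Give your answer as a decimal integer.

`length` follows `reserved` (4 B), `seq` (2 B), so it starts at offset 4 + 2 = 6 and occupies 2 bytes.
Bytes at offsets 6..7: DC 20.
Little-endian: lowest address holds the least-significant byte.
Reassemble most-significant byte first: 20 DC → 0x20DC.
0x20DC = 8412.

8412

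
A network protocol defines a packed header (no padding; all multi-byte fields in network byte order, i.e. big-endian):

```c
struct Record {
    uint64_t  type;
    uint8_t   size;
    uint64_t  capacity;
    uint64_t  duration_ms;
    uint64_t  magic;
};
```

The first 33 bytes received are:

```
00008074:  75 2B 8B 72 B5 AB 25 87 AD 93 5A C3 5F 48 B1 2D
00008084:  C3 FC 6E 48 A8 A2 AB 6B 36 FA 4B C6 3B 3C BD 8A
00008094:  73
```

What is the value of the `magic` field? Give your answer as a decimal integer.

18035727090459708019

`magic` follows `type` (8 B), `size` (1 B), `capacity` (8 B), `duration_ms` (8 B), so it starts at offset 8 + 1 + 8 + 8 = 25 and occupies 8 bytes.
Bytes at offsets 25..32: FA 4B C6 3B 3C BD 8A 73.
Big-endian: lowest address holds the most-significant byte.
The bytes are already most-significant first: 0xFA4BC63B3CBD8A73.
0xFA4BC63B3CBD8A73 = 18035727090459708019.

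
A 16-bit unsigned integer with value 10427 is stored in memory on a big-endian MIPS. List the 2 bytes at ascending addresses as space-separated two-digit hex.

28 BB

10427 in hexadecimal, padded to 16 bits, is 0x28BB.
Split into bytes (most-significant first): 28 BB.
Big-endian stores the most-significant byte at the lowest address.
So the memory order matches the most-significant-first order: 28 BB.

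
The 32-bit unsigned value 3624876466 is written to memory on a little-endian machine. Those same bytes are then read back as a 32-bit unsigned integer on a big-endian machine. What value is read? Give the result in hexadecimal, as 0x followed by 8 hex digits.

3624876466 in 32-bit hexadecimal is 0xD80F39B2.
Stored little-endian, the bytes at ascending addresses are B2 39 0F D8.
Read back as big-endian, the last byte is least significant, giving 0xB2390FD8.

0xB2390FD8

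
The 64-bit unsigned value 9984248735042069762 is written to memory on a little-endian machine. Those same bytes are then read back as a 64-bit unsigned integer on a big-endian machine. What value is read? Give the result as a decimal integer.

172635838196060042

9984248735042069762 in 64-bit hexadecimal is 0x8A8F2D5361536502.
Stored little-endian, the bytes at ascending addresses are 02 65 53 61 53 2D 8F 8A.
Read back as big-endian, the last byte is least significant, giving 0x02655361532D8F8A.
0x02655361532D8F8A = 172635838196060042.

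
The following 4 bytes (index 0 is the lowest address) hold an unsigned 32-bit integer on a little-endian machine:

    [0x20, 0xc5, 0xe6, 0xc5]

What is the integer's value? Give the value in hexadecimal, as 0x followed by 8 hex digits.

0xC5E6C520

In little-endian order the low byte comes first in memory.
Reassemble most-significant byte first: C5 E6 C5 20 → 0xC5E6C520.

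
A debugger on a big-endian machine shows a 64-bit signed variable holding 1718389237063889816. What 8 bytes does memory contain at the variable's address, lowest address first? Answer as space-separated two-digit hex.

1718389237063889816 in hexadecimal, padded to 64 bits, is 0x17D8F1E81D0C3398.
Split into bytes (most-significant first): 17 D8 F1 E8 1D 0C 33 98.
Big-endian: lowest address holds the most-significant byte.
So the memory order matches the most-significant-first order: 17 D8 F1 E8 1D 0C 33 98.

17 D8 F1 E8 1D 0C 33 98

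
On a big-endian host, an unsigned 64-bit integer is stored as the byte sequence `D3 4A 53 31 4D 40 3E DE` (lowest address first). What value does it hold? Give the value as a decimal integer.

In big-endian order the high byte comes first in memory.
The bytes are already most-significant first: 0xD34A53314D403EDE.
0xD34A53314D403EDE = 15225072961493941982.

15225072961493941982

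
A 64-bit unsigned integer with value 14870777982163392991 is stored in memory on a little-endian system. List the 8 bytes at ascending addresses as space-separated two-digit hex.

14870777982163392991 in hexadecimal, padded to 64 bits, is 0xCE5F9DC9388C99DF.
Split into bytes (most-significant first): CE 5F 9D C9 38 8C 99 DF.
Little-endian stores the least-significant byte at the lowest address.
So at ascending addresses the bytes are DF 99 8C 38 C9 9D 5F CE.

DF 99 8C 38 C9 9D 5F CE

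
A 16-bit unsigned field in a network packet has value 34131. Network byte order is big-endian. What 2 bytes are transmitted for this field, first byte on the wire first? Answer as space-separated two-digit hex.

34131 in hexadecimal, padded to 16 bits, is 0x8553.
Split into bytes (most-significant first): 85 53.
In big-endian order the high byte comes first in memory.
So the memory order matches the most-significant-first order: 85 53.

85 53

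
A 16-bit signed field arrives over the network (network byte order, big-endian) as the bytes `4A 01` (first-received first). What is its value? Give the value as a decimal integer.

Big-endian: lowest address holds the most-significant byte.
The bytes are already most-significant first: 0x4A01.
0x4A01 = 18945.

18945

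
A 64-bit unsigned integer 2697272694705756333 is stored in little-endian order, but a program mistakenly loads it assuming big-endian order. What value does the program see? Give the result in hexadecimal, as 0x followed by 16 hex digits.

2697272694705756333 in 64-bit hexadecimal is 0x256EA3399E4C18AD.
Stored little-endian, the bytes at ascending addresses are AD 18 4C 9E 39 A3 6E 25.
Read back as big-endian, the last byte is least significant, giving 0xAD184C9E39A36E25.

0xAD184C9E39A36E25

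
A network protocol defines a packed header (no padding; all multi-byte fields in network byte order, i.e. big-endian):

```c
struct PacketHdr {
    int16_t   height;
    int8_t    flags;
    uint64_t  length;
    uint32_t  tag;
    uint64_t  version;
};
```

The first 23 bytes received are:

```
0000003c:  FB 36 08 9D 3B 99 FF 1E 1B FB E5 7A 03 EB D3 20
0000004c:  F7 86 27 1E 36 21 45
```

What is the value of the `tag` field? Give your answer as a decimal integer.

`tag` follows `height` (2 B), `flags` (1 B), `length` (8 B), so it starts at offset 2 + 1 + 8 = 11 and occupies 4 bytes.
Bytes at offsets 11..14: 7A 03 EB D3.
In big-endian order the high byte comes first in memory.
The bytes are already most-significant first: 0x7A03EBD3.
0x7A03EBD3 = 2047077331.

2047077331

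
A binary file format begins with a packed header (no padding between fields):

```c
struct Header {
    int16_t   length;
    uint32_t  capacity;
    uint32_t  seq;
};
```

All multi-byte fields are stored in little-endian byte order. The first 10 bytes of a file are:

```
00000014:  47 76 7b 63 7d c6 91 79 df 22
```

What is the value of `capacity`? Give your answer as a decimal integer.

3330106235

`capacity` follows `length` (2 bytes), so it starts at byte offset 2 and occupies 4 bytes.
Bytes at offsets 2..5: 7B 63 7D C6.
Little-endian stores the least-significant byte at the lowest address.
Reassemble most-significant byte first: C6 7D 63 7B → 0xC67D637B.
0xC67D637B = 3330106235.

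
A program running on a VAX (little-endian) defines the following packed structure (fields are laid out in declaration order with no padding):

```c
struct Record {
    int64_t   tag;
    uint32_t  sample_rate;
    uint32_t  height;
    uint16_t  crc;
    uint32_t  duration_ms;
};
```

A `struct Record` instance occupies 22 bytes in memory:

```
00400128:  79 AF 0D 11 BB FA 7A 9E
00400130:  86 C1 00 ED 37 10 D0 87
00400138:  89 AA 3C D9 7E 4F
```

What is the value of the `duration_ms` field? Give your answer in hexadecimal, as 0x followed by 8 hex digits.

`duration_ms` follows `tag` (8 B), `sample_rate` (4 B), `height` (4 B), `crc` (2 B), so it starts at offset 8 + 4 + 4 + 2 = 18 and occupies 4 bytes.
Bytes at offsets 18..21: 3C D9 7E 4F.
Little-endian: lowest address holds the least-significant byte.
Reassemble most-significant byte first: 4F 7E D9 3C → 0x4F7ED93C.

0x4F7ED93C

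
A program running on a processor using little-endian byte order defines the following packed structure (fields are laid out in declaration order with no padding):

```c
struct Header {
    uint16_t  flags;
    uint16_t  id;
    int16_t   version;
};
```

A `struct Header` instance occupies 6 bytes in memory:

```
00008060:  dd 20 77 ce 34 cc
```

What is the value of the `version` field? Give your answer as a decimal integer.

-13260

`version` follows `flags` (2 B), `id` (2 B), so it starts at offset 2 + 2 = 4 and occupies 2 bytes.
Bytes at offsets 4..5: 34 CC.
In little-endian order the low byte comes first in memory.
Reassemble most-significant byte first: CC 34 → 0xCC34.
Top bit is set, so as a signed 16-bit value this is 0xCC34 − 2^16 = -13260.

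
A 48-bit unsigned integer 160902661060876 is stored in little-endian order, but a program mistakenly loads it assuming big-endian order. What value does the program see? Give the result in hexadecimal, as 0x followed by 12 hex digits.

160902661060876 in 48-bit hexadecimal is 0x925711F4B90C.
Stored little-endian, the bytes at ascending addresses are 0C B9 F4 11 57 92.
Read back as big-endian, the last byte is least significant, giving 0x0CB9F4115792.

0x0CB9F4115792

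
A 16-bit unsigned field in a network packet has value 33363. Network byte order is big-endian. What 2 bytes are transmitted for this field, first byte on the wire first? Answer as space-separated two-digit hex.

82 53

33363 in hexadecimal, padded to 16 bits, is 0x8253.
Split into bytes (most-significant first): 82 53.
In big-endian order the high byte comes first in memory.
So the memory order matches the most-significant-first order: 82 53.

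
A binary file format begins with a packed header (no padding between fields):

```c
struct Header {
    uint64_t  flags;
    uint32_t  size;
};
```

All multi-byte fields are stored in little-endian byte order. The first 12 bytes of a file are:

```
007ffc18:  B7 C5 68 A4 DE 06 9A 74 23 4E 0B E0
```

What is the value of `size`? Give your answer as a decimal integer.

3758837283

`size` follows `flags` (8 bytes), so it starts at byte offset 8 and occupies 4 bytes.
Bytes at offsets 8..11: 23 4E 0B E0.
Little-endian stores the least-significant byte at the lowest address.
Reassemble most-significant byte first: E0 0B 4E 23 → 0xE00B4E23.
0xE00B4E23 = 3758837283.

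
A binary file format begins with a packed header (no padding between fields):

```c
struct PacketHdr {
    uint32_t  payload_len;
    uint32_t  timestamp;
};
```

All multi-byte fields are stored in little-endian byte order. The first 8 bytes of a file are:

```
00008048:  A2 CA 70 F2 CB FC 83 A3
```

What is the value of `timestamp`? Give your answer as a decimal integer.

`timestamp` follows `payload_len` (4 bytes), so it starts at byte offset 4 and occupies 4 bytes.
Bytes at offsets 4..7: CB FC 83 A3.
Little-endian: lowest address holds the least-significant byte.
Reassemble most-significant byte first: A3 83 FC CB → 0xA383FCCB.
0xA383FCCB = 2743336139.

2743336139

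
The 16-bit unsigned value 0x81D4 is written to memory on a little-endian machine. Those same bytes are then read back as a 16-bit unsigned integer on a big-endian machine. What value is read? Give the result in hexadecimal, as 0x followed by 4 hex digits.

Stored little-endian, the bytes at ascending addresses are D4 81.
Read back as big-endian, the last byte is least significant, giving 0xD481.

0xD481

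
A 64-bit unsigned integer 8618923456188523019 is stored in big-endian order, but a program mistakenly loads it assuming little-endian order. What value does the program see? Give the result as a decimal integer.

8618923456188523019 in 64-bit hexadecimal is 0x779C9137E866220B.
Stored big-endian, the bytes at ascending addresses are 77 9C 91 37 E8 66 22 0B.
Read back as little-endian, the first byte is least significant, giving 0x0B2266E837919C77.
0x0B2266E837919C77 = 802316831176105079.

802316831176105079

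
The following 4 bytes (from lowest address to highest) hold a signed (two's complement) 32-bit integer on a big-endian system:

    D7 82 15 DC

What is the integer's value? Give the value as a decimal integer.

In big-endian order the high byte comes first in memory.
The bytes are already most-significant first: 0xD78215DC.
Top bit is set, so as a signed 32-bit value this is 0xD78215DC − 2^32 = -679340580.

-679340580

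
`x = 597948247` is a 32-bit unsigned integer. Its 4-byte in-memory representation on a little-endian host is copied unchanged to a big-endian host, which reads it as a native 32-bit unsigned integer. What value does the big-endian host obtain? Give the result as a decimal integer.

1475846947

597948247 in 32-bit hexadecimal is 0x23A3F757.
Stored little-endian, the bytes at ascending addresses are 57 F7 A3 23.
Read back as big-endian, the last byte is least significant, giving 0x57F7A323.
0x57F7A323 = 1475846947.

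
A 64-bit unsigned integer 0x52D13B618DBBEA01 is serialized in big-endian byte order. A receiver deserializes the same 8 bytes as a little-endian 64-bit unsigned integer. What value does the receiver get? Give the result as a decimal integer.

Stored big-endian, the bytes at ascending addresses are 52 D1 3B 61 8D BB EA 01.
Read back as little-endian, the first byte is least significant, giving 0x01EABB8D613BD152.
0x01EABB8D613BD152 = 138128954484314450.

138128954484314450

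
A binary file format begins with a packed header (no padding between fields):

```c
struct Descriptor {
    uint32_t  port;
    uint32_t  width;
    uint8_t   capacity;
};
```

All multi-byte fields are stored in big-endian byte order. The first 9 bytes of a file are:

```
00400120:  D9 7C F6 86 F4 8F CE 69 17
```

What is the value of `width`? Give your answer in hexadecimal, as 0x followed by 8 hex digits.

0xF48FCE69

`width` follows `port` (4 bytes), so it starts at byte offset 4 and occupies 4 bytes.
Bytes at offsets 4..7: F4 8F CE 69.
Big-endian stores the most-significant byte at the lowest address.
The bytes are already most-significant first: 0xF48FCE69.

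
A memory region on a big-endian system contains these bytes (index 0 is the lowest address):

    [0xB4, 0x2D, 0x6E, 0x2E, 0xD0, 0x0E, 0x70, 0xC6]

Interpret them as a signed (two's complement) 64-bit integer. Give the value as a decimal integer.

In big-endian order the high byte comes first in memory.
The bytes are already most-significant first: 0xB42D6E2ED00E70C6.
Top bit is set, so as a signed 64-bit value this is 0xB42D6E2ED00E70C6 − 2^64 = -5463589625592385338.

-5463589625592385338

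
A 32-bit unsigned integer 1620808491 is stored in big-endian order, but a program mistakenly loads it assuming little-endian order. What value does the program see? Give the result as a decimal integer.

1620808491 in 32-bit hexadecimal is 0x609B932B.
Stored big-endian, the bytes at ascending addresses are 60 9B 93 2B.
Read back as little-endian, the first byte is least significant, giving 0x2B939B60.
0x2B939B60 = 731093856.

731093856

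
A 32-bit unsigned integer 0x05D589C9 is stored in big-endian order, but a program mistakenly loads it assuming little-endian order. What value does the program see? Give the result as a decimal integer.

3381253381

Stored big-endian, the bytes at ascending addresses are 05 D5 89 C9.
Read back as little-endian, the first byte is least significant, giving 0xC989D505.
0xC989D505 = 3381253381.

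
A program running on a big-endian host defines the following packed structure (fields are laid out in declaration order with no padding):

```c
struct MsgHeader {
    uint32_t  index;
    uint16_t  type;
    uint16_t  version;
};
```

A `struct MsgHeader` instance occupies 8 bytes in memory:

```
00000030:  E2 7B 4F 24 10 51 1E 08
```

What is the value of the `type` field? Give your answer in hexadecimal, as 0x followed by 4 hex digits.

0x1051

`type` follows `index` (4 bytes), so it starts at byte offset 4 and occupies 2 bytes.
Bytes at offsets 4..5: 10 51.
Big-endian stores the most-significant byte at the lowest address.
The bytes are already most-significant first: 0x1051.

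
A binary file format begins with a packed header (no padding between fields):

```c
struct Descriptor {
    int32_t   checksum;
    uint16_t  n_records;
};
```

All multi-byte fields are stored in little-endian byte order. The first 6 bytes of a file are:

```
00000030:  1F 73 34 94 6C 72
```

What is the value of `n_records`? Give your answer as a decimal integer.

29292

`n_records` follows `checksum` (4 bytes), so it starts at byte offset 4 and occupies 2 bytes.
Bytes at offsets 4..5: 6C 72.
Little-endian: lowest address holds the least-significant byte.
Reassemble most-significant byte first: 72 6C → 0x726C.
0x726C = 29292.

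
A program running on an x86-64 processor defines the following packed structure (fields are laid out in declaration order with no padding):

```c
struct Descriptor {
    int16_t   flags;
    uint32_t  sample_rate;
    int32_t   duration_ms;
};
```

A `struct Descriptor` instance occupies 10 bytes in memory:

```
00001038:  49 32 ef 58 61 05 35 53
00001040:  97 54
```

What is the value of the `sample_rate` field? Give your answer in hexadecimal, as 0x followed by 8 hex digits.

`sample_rate` follows `flags` (2 bytes), so it starts at byte offset 2 and occupies 4 bytes.
Bytes at offsets 2..5: EF 58 61 05.
Little-endian stores the least-significant byte at the lowest address.
Reassemble most-significant byte first: 05 61 58 EF → 0x056158EF.

0x056158EF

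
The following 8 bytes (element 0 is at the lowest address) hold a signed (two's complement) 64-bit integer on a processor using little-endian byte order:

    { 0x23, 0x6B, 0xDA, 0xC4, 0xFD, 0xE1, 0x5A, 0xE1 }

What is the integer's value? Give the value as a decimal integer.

In little-endian order the low byte comes first in memory.
Reassemble most-significant byte first: E1 5A E1 FD C4 DA 6B 23 → 0xE15AE1FDC4DA6B23.
Top bit is set, so as a signed 64-bit value this is 0xE15AE1FDC4DA6B23 − 2^64 = -2208204187226182877.

-2208204187226182877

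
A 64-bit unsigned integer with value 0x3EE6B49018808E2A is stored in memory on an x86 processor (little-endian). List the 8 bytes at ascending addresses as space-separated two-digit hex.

Split into bytes (most-significant first): 3E E6 B4 90 18 80 8E 2A.
In little-endian order the low byte comes first in memory.
So at ascending addresses the bytes are 2A 8E 80 18 90 B4 E6 3E.

2A 8E 80 18 90 B4 E6 3E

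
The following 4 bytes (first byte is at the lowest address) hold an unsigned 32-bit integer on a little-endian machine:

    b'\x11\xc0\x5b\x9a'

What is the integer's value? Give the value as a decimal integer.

2589704209

Little-endian stores the least-significant byte at the lowest address.
Reassemble most-significant byte first: 9A 5B C0 11 → 0x9A5BC011.
0x9A5BC011 = 2589704209.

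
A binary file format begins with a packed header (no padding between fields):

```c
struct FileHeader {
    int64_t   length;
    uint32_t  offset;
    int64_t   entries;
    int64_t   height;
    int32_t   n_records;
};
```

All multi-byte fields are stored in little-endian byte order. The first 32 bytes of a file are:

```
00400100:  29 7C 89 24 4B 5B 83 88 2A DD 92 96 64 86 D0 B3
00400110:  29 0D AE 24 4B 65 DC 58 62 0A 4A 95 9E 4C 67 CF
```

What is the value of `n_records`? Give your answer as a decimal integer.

-815313762

`n_records` follows `length` (8 B), `offset` (4 B), `entries` (8 B), `height` (8 B), so it starts at offset 8 + 4 + 8 + 8 = 28 and occupies 4 bytes.
Bytes at offsets 28..31: 9E 4C 67 CF.
Little-endian: lowest address holds the least-significant byte.
Reassemble most-significant byte first: CF 67 4C 9E → 0xCF674C9E.
Top bit is set, so as a signed 32-bit value this is 0xCF674C9E − 2^32 = -815313762.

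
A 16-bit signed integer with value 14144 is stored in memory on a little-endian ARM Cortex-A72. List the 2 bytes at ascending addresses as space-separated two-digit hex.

14144 in hexadecimal, padded to 16 bits, is 0x3740.
Split into bytes (most-significant first): 37 40.
Little-endian: lowest address holds the least-significant byte.
So at ascending addresses the bytes are 40 37.

40 37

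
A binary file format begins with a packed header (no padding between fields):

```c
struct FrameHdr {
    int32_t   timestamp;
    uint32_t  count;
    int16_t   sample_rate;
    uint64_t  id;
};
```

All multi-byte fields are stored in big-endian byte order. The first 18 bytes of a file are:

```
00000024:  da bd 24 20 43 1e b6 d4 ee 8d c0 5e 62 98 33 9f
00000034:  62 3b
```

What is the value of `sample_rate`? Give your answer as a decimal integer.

-4467

`sample_rate` follows `timestamp` (4 B), `count` (4 B), so it starts at offset 4 + 4 = 8 and occupies 2 bytes.
Bytes at offsets 8..9: EE 8D.
Big-endian stores the most-significant byte at the lowest address.
The bytes are already most-significant first: 0xEE8D.
Top bit is set, so as a signed 16-bit value this is 0xEE8D − 2^16 = -4467.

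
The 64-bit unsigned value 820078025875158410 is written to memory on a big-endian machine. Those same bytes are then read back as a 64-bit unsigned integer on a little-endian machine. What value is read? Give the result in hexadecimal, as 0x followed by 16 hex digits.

820078025875158410 in 64-bit hexadecimal is 0x0B61809E9C64758A.
Stored big-endian, the bytes at ascending addresses are 0B 61 80 9E 9C 64 75 8A.
Read back as little-endian, the first byte is least significant, giving 0x8A75649C9E80610B.

0x8A75649C9E80610B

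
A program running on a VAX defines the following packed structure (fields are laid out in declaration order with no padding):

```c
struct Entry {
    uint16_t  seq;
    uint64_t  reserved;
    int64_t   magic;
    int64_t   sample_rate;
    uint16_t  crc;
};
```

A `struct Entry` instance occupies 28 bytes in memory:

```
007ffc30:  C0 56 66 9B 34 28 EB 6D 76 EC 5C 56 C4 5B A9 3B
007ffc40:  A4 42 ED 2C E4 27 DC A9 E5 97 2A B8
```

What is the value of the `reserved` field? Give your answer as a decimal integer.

17038927096962128742

`reserved` follows `seq` (2 bytes), so it starts at byte offset 2 and occupies 8 bytes.
Bytes at offsets 2..9: 66 9B 34 28 EB 6D 76 EC.
Little-endian: lowest address holds the least-significant byte.
Reassemble most-significant byte first: EC 76 6D EB 28 34 9B 66 → 0xEC766DEB28349B66.
0xEC766DEB28349B66 = 17038927096962128742.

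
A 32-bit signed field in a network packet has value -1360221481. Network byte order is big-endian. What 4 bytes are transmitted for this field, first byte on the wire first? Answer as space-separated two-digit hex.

Two's complement of -1360221481 in 32 bits: 1360221481 = 0x51135529; invert → 0xAEECAAD6; add 1 → 0xAEECAAD7.
Split into bytes (most-significant first): AE EC AA D7.
Big-endian: lowest address holds the most-significant byte.
So the memory order matches the most-significant-first order: AE EC AA D7.

AE EC AA D7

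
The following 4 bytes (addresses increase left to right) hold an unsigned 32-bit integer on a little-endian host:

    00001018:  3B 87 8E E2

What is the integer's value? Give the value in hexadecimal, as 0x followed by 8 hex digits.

Little-endian: lowest address holds the least-significant byte.
Reassemble most-significant byte first: E2 8E 87 3B → 0xE28E873B.

0xE28E873B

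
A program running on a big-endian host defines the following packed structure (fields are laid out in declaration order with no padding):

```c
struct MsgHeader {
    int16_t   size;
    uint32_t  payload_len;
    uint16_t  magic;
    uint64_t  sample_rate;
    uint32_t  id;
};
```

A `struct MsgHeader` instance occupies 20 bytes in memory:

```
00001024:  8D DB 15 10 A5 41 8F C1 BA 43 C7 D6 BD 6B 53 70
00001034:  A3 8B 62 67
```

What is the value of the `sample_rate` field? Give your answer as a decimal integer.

`sample_rate` follows `size` (2 B), `payload_len` (4 B), `magic` (2 B), so it starts at offset 2 + 4 + 2 = 8 and occupies 8 bytes.
Bytes at offsets 8..15: BA 43 C7 D6 BD 6B 53 70.
Big-endian: lowest address holds the most-significant byte.
The bytes are already most-significant first: 0xBA43C7D6BD6B5370.
0xBA43C7D6BD6B5370 = 13421791039609066352.

13421791039609066352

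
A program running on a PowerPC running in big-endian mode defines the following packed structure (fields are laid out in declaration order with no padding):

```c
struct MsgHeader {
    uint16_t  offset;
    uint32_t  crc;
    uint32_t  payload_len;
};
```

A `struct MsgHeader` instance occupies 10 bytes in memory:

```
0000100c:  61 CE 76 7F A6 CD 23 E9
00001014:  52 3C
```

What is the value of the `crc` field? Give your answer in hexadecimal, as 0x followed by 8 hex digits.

`crc` follows `offset` (2 bytes), so it starts at byte offset 2 and occupies 4 bytes.
Bytes at offsets 2..5: 76 7F A6 CD.
Big-endian stores the most-significant byte at the lowest address.
The bytes are already most-significant first: 0x767FA6CD.

0x767FA6CD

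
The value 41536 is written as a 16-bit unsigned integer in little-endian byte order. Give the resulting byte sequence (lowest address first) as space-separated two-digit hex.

40 A2

41536 in hexadecimal, padded to 16 bits, is 0xA240.
Split into bytes (most-significant first): A2 40.
In little-endian order the low byte comes first in memory.
So at ascending addresses the bytes are 40 A2.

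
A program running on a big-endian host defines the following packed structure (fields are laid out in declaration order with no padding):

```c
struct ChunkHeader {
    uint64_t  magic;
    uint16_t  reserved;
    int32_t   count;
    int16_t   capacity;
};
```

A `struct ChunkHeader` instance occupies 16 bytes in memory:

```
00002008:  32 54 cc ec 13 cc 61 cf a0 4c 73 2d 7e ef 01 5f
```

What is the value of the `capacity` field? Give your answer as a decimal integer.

351

`capacity` follows `magic` (8 B), `reserved` (2 B), `count` (4 B), so it starts at offset 8 + 2 + 4 = 14 and occupies 2 bytes.
Bytes at offsets 14..15: 01 5F.
Big-endian: lowest address holds the most-significant byte.
The bytes are already most-significant first: 0x015F.
0x015F = 351.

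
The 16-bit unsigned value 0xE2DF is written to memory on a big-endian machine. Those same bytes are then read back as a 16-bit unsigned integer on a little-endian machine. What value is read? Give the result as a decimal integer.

57314

Stored big-endian, the bytes at ascending addresses are E2 DF.
Read back as little-endian, the first byte is least significant, giving 0xDFE2.
0xDFE2 = 57314.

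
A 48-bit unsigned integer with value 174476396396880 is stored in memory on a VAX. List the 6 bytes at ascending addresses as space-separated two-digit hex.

50 01 A1 73 AF 9E

174476396396880 in hexadecimal, padded to 48 bits, is 0x9EAF73A10150.
Split into bytes (most-significant first): 9E AF 73 A1 01 50.
Little-endian: lowest address holds the least-significant byte.
So at ascending addresses the bytes are 50 01 A1 73 AF 9E.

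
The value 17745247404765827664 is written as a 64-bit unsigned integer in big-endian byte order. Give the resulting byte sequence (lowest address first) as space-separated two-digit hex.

F6 43 C8 7F 0C 7D 52 50

17745247404765827664 in hexadecimal, padded to 64 bits, is 0xF643C87F0C7D5250.
Split into bytes (most-significant first): F6 43 C8 7F 0C 7D 52 50.
Big-endian stores the most-significant byte at the lowest address.
So the memory order matches the most-significant-first order: F6 43 C8 7F 0C 7D 52 50.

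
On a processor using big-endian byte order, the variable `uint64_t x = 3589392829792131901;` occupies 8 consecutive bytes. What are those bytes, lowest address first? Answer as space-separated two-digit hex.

31 D0 15 C2 E3 18 1B 3D

3589392829792131901 in hexadecimal, padded to 64 bits, is 0x31D015C2E3181B3D.
Split into bytes (most-significant first): 31 D0 15 C2 E3 18 1B 3D.
Big-endian: lowest address holds the most-significant byte.
So the memory order matches the most-significant-first order: 31 D0 15 C2 E3 18 1B 3D.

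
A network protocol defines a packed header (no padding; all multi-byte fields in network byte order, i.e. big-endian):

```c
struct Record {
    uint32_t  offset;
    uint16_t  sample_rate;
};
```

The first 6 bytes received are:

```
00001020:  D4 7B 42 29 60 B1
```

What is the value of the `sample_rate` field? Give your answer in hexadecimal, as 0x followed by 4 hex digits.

`sample_rate` follows `offset` (4 bytes), so it starts at byte offset 4 and occupies 2 bytes.
Bytes at offsets 4..5: 60 B1.
Big-endian: lowest address holds the most-significant byte.
The bytes are already most-significant first: 0x60B1.

0x60B1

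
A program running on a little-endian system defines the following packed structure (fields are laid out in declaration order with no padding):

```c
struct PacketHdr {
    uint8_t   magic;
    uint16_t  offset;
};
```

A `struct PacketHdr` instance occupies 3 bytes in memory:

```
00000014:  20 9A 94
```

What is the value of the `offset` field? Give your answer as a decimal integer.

`offset` follows `magic` (1 byte), so it starts at byte offset 1 and occupies 2 bytes.
Bytes at offsets 1..2: 9A 94.
In little-endian order the low byte comes first in memory.
Reassemble most-significant byte first: 94 9A → 0x949A.
0x949A = 38042.

38042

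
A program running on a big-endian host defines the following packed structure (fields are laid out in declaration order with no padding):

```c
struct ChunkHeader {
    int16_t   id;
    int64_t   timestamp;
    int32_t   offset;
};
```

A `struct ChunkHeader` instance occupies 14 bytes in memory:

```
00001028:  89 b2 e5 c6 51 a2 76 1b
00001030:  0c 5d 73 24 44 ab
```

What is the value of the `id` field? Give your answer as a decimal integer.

-30286

`id` is the first field, at byte offset 0, occupying 2 bytes.
Bytes at offsets 0..1: 89 B2.
Big-endian: lowest address holds the most-significant byte.
The bytes are already most-significant first: 0x89B2.
Top bit is set, so as a signed 16-bit value this is 0x89B2 − 2^16 = -30286.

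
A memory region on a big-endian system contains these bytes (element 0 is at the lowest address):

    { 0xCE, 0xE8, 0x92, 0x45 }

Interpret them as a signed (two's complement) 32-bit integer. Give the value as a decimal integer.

-823619003

In big-endian order the high byte comes first in memory.
The bytes are already most-significant first: 0xCEE89245.
Top bit is set, so as a signed 32-bit value this is 0xCEE89245 − 2^32 = -823619003.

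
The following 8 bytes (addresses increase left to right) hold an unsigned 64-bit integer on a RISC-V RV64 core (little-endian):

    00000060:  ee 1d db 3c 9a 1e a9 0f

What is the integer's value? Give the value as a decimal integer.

In little-endian order the low byte comes first in memory.
Reassemble most-significant byte first: 0F A9 1E 9A 3C DB 1D EE → 0x0FA91E9A3CDB1DEE.
0x0FA91E9A3CDB1DEE = 1128466829427809774.

1128466829427809774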